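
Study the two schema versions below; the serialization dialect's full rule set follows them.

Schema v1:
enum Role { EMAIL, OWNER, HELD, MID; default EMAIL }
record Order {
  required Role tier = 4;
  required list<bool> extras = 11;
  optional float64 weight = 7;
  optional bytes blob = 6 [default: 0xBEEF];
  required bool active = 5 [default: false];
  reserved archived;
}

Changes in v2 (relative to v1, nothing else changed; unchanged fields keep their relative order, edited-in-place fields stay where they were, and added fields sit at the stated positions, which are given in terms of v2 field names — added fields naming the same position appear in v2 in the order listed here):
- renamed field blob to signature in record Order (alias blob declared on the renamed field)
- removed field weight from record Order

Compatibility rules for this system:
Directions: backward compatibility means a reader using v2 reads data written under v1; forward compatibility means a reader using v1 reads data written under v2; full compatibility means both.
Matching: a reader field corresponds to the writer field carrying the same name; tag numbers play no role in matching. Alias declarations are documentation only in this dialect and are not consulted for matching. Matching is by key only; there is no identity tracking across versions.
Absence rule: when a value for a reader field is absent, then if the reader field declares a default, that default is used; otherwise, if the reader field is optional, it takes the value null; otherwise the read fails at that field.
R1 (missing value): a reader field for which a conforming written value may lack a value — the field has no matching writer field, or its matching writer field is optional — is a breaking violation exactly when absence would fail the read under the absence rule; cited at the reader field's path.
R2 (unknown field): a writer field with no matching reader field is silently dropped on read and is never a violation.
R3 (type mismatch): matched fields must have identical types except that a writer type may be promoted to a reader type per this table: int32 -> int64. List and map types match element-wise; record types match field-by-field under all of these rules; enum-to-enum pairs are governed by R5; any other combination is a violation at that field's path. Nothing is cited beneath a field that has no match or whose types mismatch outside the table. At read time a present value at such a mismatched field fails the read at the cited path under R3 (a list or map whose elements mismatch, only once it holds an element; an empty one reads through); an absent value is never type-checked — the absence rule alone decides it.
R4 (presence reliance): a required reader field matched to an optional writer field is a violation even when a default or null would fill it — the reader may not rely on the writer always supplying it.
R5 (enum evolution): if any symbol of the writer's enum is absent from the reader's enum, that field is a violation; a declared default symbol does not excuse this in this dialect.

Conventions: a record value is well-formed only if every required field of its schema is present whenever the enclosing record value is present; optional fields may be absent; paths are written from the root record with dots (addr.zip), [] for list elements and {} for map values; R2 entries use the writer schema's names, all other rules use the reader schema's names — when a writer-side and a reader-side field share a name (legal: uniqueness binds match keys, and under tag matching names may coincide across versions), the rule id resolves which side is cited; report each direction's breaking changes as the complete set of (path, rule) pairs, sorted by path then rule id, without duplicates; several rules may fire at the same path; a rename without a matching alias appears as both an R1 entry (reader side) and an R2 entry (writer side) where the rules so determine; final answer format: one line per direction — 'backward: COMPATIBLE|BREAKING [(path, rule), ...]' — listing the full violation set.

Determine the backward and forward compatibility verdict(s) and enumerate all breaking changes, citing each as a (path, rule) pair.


backward: COMPATIBLE []; forward: COMPATIBLE []

arrows below run writer -> reader for Order
backward for Order (reader v2, writer v1):
  writer required, Role -> Role: reader tier maps from writer tier
  writer required, list<bool> -> list<bool>: reader extras maps from writer extras
  signature: no writer-side match
  writer required, bool -> bool: reader active maps from writer active
  leftover writer field: weight
  leftover writer field: blob
  => no violations; backward on Order: COMPATIBLE
forward for Order (reader v1, writer v2):
  writer required, Role -> Role: reader tier maps from writer tier
  writer required, list<bool> -> list<bool>: reader extras maps from writer extras
  weight: no writer-side match
  blob: no writer-side match
  writer required, bool -> bool: reader active maps from writer active
  leftover writer field: signature
  => no violations; forward on Order: COMPATIBLE


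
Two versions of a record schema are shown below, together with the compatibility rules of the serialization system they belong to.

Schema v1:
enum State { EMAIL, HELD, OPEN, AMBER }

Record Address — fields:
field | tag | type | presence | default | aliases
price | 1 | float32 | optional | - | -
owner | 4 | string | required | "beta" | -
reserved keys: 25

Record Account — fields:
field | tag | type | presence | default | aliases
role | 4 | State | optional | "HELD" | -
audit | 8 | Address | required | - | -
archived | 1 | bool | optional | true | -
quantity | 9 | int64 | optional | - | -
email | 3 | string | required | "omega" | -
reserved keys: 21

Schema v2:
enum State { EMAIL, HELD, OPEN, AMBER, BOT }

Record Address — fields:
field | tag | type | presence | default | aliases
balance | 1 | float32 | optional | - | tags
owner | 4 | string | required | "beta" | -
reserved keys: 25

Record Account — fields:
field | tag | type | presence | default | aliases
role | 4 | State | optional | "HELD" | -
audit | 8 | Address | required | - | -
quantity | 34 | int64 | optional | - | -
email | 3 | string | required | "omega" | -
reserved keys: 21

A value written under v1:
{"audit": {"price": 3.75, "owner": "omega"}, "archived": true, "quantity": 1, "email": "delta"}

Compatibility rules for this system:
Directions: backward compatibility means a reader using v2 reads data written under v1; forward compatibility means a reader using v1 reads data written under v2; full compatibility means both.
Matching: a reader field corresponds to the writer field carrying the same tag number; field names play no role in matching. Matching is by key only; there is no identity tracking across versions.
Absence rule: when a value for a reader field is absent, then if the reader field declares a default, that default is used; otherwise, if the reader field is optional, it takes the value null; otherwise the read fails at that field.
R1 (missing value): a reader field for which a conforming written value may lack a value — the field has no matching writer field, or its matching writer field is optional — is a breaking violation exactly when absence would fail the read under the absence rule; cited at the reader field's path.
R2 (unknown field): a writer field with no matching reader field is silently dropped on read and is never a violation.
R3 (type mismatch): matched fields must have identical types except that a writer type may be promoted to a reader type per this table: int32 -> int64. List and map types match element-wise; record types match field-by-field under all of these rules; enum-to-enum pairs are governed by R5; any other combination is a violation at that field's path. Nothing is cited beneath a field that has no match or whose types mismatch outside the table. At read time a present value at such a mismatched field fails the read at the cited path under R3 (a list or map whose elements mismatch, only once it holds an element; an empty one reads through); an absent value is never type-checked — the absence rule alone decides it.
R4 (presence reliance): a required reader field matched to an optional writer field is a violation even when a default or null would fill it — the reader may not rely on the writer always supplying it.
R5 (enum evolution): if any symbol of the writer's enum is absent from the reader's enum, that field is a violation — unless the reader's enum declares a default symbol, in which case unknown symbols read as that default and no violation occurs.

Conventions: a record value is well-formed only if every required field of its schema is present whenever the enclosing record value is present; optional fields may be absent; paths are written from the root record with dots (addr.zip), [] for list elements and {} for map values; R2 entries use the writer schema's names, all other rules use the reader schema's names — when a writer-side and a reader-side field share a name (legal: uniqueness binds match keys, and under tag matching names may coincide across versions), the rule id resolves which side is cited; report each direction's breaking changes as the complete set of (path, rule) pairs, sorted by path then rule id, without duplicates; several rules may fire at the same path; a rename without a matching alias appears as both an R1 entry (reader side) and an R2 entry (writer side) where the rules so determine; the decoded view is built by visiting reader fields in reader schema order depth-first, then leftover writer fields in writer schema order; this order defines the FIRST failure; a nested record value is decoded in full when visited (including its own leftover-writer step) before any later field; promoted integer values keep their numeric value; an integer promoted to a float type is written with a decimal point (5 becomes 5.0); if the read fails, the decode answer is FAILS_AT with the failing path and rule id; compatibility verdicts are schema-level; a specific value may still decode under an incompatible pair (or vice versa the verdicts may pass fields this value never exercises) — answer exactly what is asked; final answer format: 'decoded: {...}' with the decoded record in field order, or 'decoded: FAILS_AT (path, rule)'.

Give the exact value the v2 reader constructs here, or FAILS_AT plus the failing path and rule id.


decoded: {"role": "HELD", "audit": {"balance": 3.75, "owner": "omega"}, "quantity": null, "email": "delta"}

the writer's type comes first in each Account pair
migrating the Account value to v2:
  role := "HELD" (absent -> default)
  audit.balance := 3.75 (from writer price)
  audit.owner := "omega"
  quantity := null (absent, optional -> null)
  email := "delta"
  writer archived: unknown -> dropped
  writer quantity: unknown -> dropped
  => decoded: {"role": "HELD", "audit": {"balance": 3.75, "owner": "omega"}, "quantity": null, "email": "delta"}
the rest of the Account diff is inert for this question:
  enum State (field role in record Account): symbol BOT added -> schema-level compatibility only; this Account value's decode is unchanged


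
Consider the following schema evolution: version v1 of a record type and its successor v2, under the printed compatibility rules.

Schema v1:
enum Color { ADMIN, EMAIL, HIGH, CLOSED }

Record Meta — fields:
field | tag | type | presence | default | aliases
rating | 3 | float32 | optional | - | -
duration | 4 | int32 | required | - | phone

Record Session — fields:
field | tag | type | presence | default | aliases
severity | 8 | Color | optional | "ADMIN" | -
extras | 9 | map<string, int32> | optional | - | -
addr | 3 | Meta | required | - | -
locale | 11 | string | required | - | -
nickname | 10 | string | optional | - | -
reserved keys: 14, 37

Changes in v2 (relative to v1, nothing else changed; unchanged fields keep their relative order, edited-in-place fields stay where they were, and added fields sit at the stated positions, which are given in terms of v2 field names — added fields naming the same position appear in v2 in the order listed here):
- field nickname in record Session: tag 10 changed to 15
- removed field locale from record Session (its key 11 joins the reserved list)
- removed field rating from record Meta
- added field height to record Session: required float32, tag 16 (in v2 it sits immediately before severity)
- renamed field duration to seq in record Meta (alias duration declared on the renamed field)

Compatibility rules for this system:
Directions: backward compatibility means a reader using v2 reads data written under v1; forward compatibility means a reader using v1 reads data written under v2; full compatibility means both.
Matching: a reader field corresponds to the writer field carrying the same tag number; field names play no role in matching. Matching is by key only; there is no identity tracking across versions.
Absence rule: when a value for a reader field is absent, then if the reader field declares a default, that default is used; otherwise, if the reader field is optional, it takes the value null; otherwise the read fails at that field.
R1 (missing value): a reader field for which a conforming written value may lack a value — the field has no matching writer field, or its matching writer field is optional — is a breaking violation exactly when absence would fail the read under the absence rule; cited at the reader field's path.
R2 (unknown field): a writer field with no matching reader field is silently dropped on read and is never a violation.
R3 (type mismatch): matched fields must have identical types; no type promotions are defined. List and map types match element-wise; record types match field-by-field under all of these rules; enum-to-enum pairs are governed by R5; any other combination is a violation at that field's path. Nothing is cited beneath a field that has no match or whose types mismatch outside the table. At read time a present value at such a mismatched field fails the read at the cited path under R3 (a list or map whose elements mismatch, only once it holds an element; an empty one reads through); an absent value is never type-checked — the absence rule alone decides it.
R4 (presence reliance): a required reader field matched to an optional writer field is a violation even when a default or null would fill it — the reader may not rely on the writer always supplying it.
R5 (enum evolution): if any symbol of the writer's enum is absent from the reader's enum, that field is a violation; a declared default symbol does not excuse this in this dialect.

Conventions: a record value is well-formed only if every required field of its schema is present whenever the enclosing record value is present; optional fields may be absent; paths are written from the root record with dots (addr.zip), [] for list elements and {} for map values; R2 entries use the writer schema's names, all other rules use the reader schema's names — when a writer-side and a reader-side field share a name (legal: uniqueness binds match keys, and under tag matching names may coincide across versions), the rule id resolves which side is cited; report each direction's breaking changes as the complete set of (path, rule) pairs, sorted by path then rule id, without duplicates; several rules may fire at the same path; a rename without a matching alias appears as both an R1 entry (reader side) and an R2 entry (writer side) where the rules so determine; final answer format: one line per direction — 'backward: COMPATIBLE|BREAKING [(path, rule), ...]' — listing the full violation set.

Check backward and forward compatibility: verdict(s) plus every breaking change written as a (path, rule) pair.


backward: BREAKING [(height, R1)]; forward: BREAKING [(locale, R1)]

in Session below, arrows point writer -> reader
checking backward for Session: reader v2 against writer v1:
  no writer field matches reader height
  Color -> Color, writer optional: severity aligns to severity
  map<string, int32> -> map<string, int32>, writer optional: extras aligns to extras
  Meta -> Meta, writer required: addr aligns to addr
  no writer field matches reader nickname
  locale (writer side), unknown to reader
  nickname (writer side), unknown to reader
  int32 -> int32, writer required: addr.seq aligns to addr.duration
  addr.rating (writer side), unknown to reader
  R1 fires at height
  backward on Session therefore BREAKING (1)
checking forward for Session: reader v1 against writer v2:
  Color -> Color, writer optional: severity aligns to severity
  map<string, int32> -> map<string, int32>, writer optional: extras aligns to extras
  Meta -> Meta, writer required: addr aligns to addr
  no writer field matches reader locale
  no writer field matches reader nickname
  height (writer side), unknown to reader
  nickname (writer side), unknown to reader
  no writer field matches reader addr.rating
  int32 -> int32, writer required: addr.duration aligns to addr.seq
  R1 fires at locale
  forward on Session therefore BREAKING (1)


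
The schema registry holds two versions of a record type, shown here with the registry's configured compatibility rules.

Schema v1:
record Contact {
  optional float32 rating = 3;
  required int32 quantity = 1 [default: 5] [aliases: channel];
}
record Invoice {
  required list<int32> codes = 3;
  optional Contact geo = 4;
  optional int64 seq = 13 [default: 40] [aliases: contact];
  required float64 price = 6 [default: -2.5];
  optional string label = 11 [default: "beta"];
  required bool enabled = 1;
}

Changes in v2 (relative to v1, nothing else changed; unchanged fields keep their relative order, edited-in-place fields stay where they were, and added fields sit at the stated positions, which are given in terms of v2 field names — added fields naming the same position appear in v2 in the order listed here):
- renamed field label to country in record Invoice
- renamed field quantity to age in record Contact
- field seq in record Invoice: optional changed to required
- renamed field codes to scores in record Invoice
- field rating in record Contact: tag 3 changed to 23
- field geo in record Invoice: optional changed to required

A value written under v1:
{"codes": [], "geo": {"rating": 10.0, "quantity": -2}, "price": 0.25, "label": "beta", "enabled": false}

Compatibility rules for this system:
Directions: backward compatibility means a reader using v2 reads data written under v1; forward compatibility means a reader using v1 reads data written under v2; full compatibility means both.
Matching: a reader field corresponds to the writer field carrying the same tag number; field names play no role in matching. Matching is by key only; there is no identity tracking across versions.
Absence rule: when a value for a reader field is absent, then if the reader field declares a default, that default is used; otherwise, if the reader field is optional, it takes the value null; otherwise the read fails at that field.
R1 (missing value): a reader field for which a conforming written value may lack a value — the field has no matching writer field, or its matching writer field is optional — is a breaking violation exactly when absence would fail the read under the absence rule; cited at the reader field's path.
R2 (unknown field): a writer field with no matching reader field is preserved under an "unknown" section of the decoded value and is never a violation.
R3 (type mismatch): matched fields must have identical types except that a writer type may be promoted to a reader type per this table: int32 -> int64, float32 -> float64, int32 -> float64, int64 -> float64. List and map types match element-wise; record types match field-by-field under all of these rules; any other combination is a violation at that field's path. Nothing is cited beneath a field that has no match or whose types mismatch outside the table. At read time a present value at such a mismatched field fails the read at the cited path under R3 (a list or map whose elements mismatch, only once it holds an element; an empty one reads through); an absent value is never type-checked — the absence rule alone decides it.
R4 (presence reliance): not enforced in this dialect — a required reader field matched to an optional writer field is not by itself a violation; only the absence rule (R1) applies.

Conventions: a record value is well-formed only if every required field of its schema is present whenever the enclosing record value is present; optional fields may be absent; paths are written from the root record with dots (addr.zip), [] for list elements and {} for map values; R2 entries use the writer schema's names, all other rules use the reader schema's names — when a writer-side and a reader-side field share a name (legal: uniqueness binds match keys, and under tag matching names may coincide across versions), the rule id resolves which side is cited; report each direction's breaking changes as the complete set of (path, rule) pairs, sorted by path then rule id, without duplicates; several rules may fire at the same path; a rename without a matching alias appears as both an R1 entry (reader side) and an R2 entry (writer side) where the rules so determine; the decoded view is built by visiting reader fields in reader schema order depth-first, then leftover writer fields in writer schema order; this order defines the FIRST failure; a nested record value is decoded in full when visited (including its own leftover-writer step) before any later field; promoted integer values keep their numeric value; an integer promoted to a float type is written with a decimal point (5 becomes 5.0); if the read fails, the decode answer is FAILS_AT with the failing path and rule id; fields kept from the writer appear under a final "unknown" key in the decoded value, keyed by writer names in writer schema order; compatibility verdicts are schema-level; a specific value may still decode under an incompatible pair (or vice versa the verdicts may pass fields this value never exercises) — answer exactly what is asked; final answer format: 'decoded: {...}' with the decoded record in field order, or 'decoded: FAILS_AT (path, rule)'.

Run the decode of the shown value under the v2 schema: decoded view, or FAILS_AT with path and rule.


decoded: {"scores": [], "geo": {"rating": null, "age": -2, "unknown": {"rating": 10.0}}, "seq": 40, "price": 0.25, "country": "beta", "enabled": false}

the writer's type comes first in each Invoice pair
decode walk for Invoice under reader schema v2:
  scores := [] (from writer codes)
  geo.rating := null (missing; optional => null)
  geo.age := -2 (from writer quantity)
  writer geo.rating: kept under "unknown"
  seq := 40 (missing; default applied)
  price := 0.25
  country := "beta" (from writer label)
  enabled := false
  => decoded: {"scores": [], "geo": {"rating": null, "age": -2, "unknown": {"rating": 10.0}}, "seq": 40, "price": 0.25, "country": "beta", "enabled": false}
checking off the Invoice differences that do not matter here:
  field seq in record Invoice: optional changed to required -> no rule fires on it and the decoded Invoice view is identical with or without it
  field geo in record Invoice: optional changed to required -> matters for Invoice compatibility verdicts, not for this value's decode


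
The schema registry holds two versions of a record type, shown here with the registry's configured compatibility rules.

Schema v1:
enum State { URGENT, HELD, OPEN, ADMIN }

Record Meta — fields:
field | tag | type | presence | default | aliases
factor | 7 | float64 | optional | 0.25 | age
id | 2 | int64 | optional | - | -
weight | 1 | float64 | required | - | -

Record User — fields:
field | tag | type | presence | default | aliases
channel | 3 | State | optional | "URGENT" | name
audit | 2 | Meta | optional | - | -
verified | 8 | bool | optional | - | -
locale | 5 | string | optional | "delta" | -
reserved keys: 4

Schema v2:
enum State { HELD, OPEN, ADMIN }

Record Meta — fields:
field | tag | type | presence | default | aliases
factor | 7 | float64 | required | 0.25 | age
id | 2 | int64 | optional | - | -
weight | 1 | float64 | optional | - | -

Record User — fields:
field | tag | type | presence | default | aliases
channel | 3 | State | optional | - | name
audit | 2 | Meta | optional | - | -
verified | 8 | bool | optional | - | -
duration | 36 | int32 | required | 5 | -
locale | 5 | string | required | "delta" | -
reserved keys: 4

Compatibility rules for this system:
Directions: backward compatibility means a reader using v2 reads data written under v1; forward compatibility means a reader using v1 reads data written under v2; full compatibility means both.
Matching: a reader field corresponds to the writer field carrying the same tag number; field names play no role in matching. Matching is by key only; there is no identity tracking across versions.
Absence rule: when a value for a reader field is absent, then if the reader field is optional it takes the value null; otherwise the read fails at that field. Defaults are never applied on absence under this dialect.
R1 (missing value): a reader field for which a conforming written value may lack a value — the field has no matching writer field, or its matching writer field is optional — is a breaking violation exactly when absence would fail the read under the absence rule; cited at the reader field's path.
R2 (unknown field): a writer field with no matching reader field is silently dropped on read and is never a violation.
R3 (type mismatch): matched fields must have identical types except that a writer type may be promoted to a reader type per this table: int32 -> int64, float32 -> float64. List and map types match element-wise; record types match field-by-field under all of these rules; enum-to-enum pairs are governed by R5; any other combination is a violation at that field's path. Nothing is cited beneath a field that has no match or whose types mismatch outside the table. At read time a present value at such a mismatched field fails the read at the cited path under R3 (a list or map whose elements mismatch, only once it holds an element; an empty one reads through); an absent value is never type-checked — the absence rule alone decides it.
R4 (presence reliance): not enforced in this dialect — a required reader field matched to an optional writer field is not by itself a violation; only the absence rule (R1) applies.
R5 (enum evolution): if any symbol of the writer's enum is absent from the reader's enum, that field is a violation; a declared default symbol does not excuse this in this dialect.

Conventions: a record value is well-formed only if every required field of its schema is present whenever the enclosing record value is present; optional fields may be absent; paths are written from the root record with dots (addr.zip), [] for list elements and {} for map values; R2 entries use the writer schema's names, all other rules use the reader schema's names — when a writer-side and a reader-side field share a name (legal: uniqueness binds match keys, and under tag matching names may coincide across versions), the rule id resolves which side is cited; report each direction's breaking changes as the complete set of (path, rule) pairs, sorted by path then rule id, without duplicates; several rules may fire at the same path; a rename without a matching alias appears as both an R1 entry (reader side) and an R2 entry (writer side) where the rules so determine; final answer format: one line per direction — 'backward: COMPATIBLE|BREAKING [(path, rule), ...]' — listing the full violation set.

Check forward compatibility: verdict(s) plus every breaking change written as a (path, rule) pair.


in User below, arrows point writer -> reader
forward pass over User, reader schema v1, writer schema v2:
  channel: State -> State, writer optional; from channel
  audit: Meta -> Meta, writer optional; from audit
  verified: bool -> bool, writer optional; from verified
  locale: string -> string, writer required; from locale
  leftover writer field: duration
  audit.factor: float64 -> float64, writer required; from audit.factor
  audit.id: int64 -> int64, writer optional; from audit.id
  audit.weight: float64 -> float64, writer optional; from audit.weight
  breaking: (audit.weight, R1)
  forward on User therefore BREAKING (1)
the other User changes do not affect what is asked:
  field factor in record Meta: optional changed to required -> its effect on User is confined to the backward direction, not asked
  enum State (field channel in record User): symbol URGENT removed (the field default referencing it is cleared) -> its effect on User is confined to the backward direction, not asked
  field locale in record User: optional changed to required -> its effect on User is confined to the backward direction, not asked
  added field duration to record User: required int32, tag 36, default 5 (in v2 it sits immediately before locale) -> its effect on User is confined to the backward direction, not asked

forward: BREAKING [(audit.weight, R1)]


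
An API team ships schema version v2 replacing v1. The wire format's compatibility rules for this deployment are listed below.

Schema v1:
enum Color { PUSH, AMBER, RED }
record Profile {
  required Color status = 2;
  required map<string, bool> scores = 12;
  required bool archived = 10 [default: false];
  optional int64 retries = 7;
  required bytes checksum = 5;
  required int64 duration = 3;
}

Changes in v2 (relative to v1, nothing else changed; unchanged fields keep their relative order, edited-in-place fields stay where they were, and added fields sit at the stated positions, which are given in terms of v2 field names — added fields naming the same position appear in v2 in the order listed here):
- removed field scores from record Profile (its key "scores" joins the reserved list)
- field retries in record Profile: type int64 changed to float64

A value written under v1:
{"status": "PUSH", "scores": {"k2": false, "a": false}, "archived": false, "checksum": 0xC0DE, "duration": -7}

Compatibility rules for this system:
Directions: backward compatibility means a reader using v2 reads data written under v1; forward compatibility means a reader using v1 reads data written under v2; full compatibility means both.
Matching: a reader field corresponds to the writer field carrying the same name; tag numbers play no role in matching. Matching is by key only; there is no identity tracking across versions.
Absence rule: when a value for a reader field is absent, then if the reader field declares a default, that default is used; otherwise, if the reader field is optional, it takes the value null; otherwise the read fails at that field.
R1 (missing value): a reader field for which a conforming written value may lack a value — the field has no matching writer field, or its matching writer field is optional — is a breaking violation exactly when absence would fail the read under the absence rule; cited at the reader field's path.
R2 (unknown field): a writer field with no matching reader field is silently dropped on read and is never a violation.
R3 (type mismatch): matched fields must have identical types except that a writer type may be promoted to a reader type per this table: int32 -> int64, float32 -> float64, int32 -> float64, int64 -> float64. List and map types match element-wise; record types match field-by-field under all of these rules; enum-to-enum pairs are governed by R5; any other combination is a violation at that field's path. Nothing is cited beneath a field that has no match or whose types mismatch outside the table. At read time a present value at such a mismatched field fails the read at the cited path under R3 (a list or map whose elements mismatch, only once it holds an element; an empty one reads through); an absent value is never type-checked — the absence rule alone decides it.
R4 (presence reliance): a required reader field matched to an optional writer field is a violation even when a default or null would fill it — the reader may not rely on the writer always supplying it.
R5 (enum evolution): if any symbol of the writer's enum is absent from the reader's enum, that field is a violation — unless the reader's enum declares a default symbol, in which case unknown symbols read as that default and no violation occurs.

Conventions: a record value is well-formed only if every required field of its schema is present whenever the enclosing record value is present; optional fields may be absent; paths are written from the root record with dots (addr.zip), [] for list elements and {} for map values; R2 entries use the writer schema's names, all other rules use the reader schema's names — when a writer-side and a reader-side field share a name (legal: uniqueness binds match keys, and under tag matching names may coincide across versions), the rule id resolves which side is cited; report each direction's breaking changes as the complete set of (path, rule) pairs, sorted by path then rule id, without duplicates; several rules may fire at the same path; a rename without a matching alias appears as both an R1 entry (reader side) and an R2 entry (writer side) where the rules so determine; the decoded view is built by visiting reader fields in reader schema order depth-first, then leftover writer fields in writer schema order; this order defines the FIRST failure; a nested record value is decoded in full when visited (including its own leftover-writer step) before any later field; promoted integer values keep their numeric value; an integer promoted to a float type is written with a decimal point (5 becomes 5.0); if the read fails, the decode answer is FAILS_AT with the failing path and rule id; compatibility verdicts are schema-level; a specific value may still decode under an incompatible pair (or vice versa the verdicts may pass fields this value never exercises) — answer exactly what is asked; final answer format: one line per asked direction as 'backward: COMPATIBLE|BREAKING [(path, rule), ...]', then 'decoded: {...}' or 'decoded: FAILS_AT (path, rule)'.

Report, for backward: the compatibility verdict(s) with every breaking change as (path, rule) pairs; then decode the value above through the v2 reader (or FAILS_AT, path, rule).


backward: COMPATIBLE []; decoded: {"status": "PUSH", "archived": false, "retries": null, "checksum": 0xC0DE, "duration": -7}

each type pair in Profile: writer, then reader
backward for Profile (reader v2, writer v1):
  writer required, Color -> Color: reader status maps from writer status
  writer required, bool -> bool: reader archived maps from writer archived
  writer optional, int64 -> float64: reader retries maps from writer retries
  writer required, bytes -> bytes: reader checksum maps from writer checksum
  writer required, int64 -> int64: reader duration maps from writer duration
  leftover writer field: scores
  => backward verdict for Profile: COMPATIBLE, no violations
decoding the Profile value with the v2 reader:
  status := "PUSH"
  archived := false
  retries := null (absent, optional -> null)
  checksum := 0xC0DE
  duration := -7
  writer scores: unknown -> dropped
  => decoded: {"status": "PUSH", "archived": false, "retries": null, "checksum": 0xC0DE, "duration": -7}
the other Profile changes do not affect what is asked:
  field retries in record Profile: type int64 changed to float64 -> its effect on Profile is confined to the forward direction, not asked


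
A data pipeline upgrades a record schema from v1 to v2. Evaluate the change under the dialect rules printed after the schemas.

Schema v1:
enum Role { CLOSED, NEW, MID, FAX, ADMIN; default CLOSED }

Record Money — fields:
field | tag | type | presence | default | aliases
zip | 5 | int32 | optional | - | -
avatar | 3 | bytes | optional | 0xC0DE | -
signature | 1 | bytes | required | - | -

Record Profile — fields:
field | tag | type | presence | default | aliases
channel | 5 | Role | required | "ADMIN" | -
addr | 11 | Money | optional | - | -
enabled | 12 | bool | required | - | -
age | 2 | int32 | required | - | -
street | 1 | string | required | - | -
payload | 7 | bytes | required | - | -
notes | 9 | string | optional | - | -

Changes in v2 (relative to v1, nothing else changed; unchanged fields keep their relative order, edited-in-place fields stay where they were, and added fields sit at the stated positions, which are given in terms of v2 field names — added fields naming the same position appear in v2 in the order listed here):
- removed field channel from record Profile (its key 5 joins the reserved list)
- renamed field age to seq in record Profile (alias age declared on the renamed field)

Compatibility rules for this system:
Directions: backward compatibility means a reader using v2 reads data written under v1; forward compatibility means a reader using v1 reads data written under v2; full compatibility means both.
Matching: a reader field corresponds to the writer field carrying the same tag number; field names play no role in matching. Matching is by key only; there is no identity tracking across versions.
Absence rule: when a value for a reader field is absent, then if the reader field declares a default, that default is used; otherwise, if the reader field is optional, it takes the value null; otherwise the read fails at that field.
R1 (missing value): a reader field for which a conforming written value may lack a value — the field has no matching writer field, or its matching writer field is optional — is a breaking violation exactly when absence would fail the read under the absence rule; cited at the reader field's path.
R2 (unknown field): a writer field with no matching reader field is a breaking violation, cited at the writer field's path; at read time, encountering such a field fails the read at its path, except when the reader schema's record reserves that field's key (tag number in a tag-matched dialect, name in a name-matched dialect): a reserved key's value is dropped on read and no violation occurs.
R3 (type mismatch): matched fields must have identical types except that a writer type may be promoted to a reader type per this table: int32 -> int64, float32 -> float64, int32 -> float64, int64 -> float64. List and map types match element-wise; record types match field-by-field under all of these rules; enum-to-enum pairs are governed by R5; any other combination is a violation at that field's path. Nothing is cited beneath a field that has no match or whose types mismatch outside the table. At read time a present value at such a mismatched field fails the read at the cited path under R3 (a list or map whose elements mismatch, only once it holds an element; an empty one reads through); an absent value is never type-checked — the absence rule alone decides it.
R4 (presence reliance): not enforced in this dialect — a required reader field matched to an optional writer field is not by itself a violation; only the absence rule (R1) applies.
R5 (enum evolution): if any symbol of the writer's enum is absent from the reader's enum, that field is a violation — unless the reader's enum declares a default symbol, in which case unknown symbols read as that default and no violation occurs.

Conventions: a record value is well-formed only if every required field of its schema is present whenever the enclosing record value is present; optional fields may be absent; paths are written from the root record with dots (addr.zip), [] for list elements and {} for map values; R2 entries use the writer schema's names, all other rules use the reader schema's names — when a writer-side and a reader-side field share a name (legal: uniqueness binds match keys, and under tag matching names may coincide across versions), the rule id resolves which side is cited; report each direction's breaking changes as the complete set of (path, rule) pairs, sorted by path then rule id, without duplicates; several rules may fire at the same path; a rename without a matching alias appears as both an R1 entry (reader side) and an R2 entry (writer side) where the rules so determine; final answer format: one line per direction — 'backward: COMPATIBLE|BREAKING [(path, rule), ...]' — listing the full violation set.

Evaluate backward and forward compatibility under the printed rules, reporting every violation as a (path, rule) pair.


backward: COMPATIBLE []; forward: COMPATIBLE []

the writer's type comes first in each Profile pair
backward on Profile — v2 reading data written by v1:
  addr: paired with writer addr (Money -> Money; writer optional)
  enabled: paired with writer enabled (bool -> bool; writer required)
  seq: paired with writer age (int32 -> int32; writer required)
  street: paired with writer street (string -> string; writer required)
  payload: paired with writer payload (bytes -> bytes; writer required)
  notes: paired with writer notes (string -> string; writer optional)
  channel (writer side), unknown to reader
  addr.zip: paired with writer addr.zip (int32 -> int32; writer optional)
  addr.avatar: paired with writer addr.avatar (bytes -> bytes; writer optional)
  addr.signature: paired with writer addr.signature (bytes -> bytes; writer required)
  => backward: COMPATIBLE
forward on Profile — v1 reading data written by v2:
  channel has no writer counterpart
  addr: paired with writer addr (Money -> Money; writer optional)
  enabled: paired with writer enabled (bool -> bool; writer required)
  age: paired with writer seq (int32 -> int32; writer required)
  street: paired with writer street (string -> string; writer required)
  payload: paired with writer payload (bytes -> bytes; writer required)
  notes: paired with writer notes (string -> string; writer optional)
  addr.zip: paired with writer addr.zip (int32 -> int32; writer optional)
  addr.avatar: paired with writer addr.avatar (bytes -> bytes; writer optional)
  addr.signature: paired with writer addr.signature (bytes -> bytes; writer required)
  => forward: COMPATIBLE
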